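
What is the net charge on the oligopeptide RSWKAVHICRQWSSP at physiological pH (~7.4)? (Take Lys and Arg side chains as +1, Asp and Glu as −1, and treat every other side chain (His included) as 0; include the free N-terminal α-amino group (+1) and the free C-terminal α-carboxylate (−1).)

Positive (K, R): R1, K4, R10 → +3.
Negative (D, E): none → −0.
The N-terminus (+1) and C-terminus (−1) cancel.
Net charge = (+3) + (−0) = +3.

+3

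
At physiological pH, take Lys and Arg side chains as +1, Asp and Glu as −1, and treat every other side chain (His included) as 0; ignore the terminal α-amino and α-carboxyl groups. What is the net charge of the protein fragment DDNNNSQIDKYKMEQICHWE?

Positive (K, R): K10, K12 → +2.
Negative (D, E): D1, D2, D9, E14, E20 → −5.
Net charge = (+2) + (−5) = −3.

-3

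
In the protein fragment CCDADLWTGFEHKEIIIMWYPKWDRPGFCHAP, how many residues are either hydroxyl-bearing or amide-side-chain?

Hydroxyl-bearing: S, T, Y. Amide-side-chain: N, Q.
Hydroxyl-bearing residues here: T8, Y20 (2).
Amide-side-chain residues here: none (0).
The two groups share no amino acid, so total = 2 + 0 = 2.

2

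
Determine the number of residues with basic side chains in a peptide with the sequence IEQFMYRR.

Lysine (K), arginine (R), and histidine (H) have basic, nitrogen-containing side chains.
Matching residues: R7, R8.

2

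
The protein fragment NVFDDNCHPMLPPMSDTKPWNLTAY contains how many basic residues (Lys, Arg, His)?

Matching residues: H8, K18.

2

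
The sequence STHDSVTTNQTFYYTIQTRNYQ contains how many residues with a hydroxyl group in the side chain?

The –OH-bearing residues are Ser, Thr (aliphatic alcohols), and Tyr (phenol).
Matching residues: S1, T2, S5, T7, T8, T11, Y13, Y14, T15, T18, Y21.

11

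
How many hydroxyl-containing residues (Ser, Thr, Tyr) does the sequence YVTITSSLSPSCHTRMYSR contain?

Matching residues: Y1, T3, T5, S6, S7, S9, S11, T14, Y17, S18.

10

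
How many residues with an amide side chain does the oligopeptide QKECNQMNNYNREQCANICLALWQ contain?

9

Only N (asparagine) and Q (glutamine) carry a side-chain carboxamide.
Matching residues: Q1, N5, Q6, N8, N9, N11, Q14, N17, Q24.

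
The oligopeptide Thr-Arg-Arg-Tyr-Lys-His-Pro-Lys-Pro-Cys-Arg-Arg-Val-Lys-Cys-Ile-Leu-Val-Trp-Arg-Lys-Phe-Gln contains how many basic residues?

The basic amino acids are Lys (K), Arg (R), and His (H).
Matching residues: Arg2, Arg3, Lys5, His6, Lys8, Arg11, Arg12, Lys14, Arg20, Lys21.

10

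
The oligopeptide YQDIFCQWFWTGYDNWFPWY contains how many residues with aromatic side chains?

10

F, W, and Y each carry an aromatic ring on the side chain.
Matching residues: Y1, F5, W8, F9, W10, Y13, W16, F17, W19, Y20.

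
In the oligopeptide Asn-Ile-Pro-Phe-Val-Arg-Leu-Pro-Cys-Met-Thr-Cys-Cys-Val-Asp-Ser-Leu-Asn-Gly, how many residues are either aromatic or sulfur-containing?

5

Aromatic: F, W, Y. Sulfur-containing: C, M.
Aromatic residues here: Phe4 (1).
Sulfur-containing residues here: Cys9, Met10, Cys12, Cys13 (4).
The two groups share no amino acid, so total = 1 + 4 = 5.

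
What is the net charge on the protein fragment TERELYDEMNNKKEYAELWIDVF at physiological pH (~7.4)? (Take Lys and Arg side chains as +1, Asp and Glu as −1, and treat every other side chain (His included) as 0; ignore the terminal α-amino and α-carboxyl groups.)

-4

Positive (K, R): R3, K12, K13 → +3.
Negative (D, E): E2, E4, D7, E8, E14, E17, D21 → −7.
Net charge = (+3) + (−7) = −4.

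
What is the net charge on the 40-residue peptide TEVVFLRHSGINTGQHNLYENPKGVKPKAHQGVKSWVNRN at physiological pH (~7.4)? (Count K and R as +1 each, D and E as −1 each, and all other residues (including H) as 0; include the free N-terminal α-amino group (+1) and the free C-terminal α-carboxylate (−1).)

+4

Positive (K, R): R7, K23, K26, K28, K34, R39 → +6.
Negative (D, E): E2, E20 → −2.
The N-terminus (+1) and C-terminus (−1) cancel.
Net charge = (+6) + (−2) = +4.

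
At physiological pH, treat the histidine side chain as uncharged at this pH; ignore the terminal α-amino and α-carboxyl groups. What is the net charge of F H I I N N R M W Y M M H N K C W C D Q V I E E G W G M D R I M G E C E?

-3

Near pH 7.4, K and R contribute +1 each, D and E contribute −1 each, and every other side chain (His included, as stated) is uncharged.
Positive (K, R): R7, K15, R30 → +3.
Negative (D, E): D19, E23, E24, D29, E34, E36 → −6.
Net charge = (+3) + (−6) = −3.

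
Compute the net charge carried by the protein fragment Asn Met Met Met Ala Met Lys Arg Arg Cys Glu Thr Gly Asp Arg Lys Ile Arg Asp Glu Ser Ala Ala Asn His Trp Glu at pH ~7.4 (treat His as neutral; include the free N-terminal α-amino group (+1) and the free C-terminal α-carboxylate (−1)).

+1

Near pH 7.4, K and R contribute +1 each, D and E contribute −1 each, and every other side chain (His included, as stated) is uncharged.
Positive (K, R): Lys7, Arg8, Arg9, Arg15, Lys16, Arg18 → +6.
Negative (D, E): Glu11, Asp14, Asp19, Glu20, Glu27 → −5.
The N-terminus (+1) and C-terminus (−1) cancel.
Net charge = (+6) + (−5) = +1.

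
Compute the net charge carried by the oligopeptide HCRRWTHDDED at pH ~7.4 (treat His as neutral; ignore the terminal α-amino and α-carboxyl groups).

The side chains ionized at physiological pH are Lys/Arg (+1) and Asp/Glu (−1); with His treated as neutral, nothing else contributes.
Positive (K, R): R3, R4 → +2.
Negative (D, E): D8, D9, E10, D11 → −4.
Net charge = (+2) + (−4) = −2.

-2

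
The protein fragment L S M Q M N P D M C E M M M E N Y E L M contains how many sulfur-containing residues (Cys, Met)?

Matching residues: M3, M5, M9, C10, M12, M13, M14, M20.

8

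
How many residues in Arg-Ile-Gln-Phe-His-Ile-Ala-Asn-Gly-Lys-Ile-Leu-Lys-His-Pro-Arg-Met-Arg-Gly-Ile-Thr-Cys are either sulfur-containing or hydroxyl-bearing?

Sulfur-containing: C, M. Hydroxyl-bearing: S, T, Y.
Sulfur-containing residues here: Met17, Cys22 (2).
Hydroxyl-bearing residues here: Thr21 (1).
The two groups share no amino acid, so total = 2 + 1 = 3.

3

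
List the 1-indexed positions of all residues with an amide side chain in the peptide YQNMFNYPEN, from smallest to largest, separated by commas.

2, 3, 6, 10

The amide-side-chain residues are Asn (N) and Gln (Q).
Matching residues: Q2, N3, N6, N10.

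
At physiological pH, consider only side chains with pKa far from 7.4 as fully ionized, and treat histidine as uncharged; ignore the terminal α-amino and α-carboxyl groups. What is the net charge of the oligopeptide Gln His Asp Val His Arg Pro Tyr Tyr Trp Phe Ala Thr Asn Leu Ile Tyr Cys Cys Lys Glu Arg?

+1

The side chains ionized at physiological pH are Lys/Arg (+1) and Asp/Glu (−1); with His treated as neutral, nothing else contributes.
Positive (K, R): Arg6, Lys20, Arg22 → +3.
Negative (D, E): Asp3, Glu21 → −2.
Net charge = (+3) + (−2) = +1.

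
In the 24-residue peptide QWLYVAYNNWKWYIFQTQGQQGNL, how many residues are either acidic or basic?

1

Acidic: D, E. Basic: H, K, R.
Acidic residues here: none (0).
Basic residues here: K11 (1).
The two groups share no amino acid, so total = 0 + 1 = 1.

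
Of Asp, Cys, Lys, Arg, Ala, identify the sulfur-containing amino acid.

The sulfur-bearing residues are cysteine (–SH) and methionine (–S–CH₃).
Of the listed options, only Cys belongs to this group.

Cys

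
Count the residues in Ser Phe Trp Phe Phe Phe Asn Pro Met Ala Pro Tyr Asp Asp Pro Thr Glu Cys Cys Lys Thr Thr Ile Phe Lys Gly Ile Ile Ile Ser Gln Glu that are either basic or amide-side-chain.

Basic: H, K, R. Amide-side-chain: N, Q.
Basic residues here: Lys20, Lys25 (2).
Amide-side-chain residues here: Asn7, Gln31 (2).
The two groups share no amino acid, so total = 2 + 2 = 4.

4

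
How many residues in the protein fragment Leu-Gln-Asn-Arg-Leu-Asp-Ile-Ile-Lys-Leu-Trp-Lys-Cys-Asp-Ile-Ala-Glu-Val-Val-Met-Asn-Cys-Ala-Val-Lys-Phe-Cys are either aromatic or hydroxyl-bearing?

Aromatic: F, W, Y. Hydroxyl-bearing: S, T, Y.
Aromatic residues here: Trp11, Phe26 (2).
Hydroxyl-bearing residues here: none (0).
(Y belongs to both groups, but none appear in this sequence.) Total = 2 + 0 = 2.

2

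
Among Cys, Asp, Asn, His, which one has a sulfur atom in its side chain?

The sulfur-bearing residues are cysteine (–SH) and methionine (–S–CH₃).
Of the listed options, only Cys belongs to this group.

Cys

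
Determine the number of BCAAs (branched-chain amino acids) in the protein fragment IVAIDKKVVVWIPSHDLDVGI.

The BCAAs are Val, Leu, and Ile — aliphatic side chains with a branch point.
Matching residues: I1, V2, I4, V8, V9, V10, I12, L17, V19, I21.

10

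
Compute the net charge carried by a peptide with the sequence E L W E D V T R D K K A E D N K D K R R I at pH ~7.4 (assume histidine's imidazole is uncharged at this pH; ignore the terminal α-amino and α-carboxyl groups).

The side chains ionized at physiological pH are Lys/Arg (+1) and Asp/Glu (−1); with His treated as neutral, nothing else contributes.
Positive (K, R): R8, K10, K11, K16, K18, R19, R20 → +7.
Negative (D, E): E1, E4, D5, D9, E13, D14, D17 → −7.
Net charge = (+7) + (−7) = 0.

0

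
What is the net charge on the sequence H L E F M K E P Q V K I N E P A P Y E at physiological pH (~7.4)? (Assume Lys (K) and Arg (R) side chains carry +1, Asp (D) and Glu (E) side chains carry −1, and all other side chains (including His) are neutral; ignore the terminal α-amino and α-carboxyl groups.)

-2

Positive (K, R): K6, K11 → +2.
Negative (D, E): E3, E7, E14, E19 → −4.
Net charge = (+2) + (−4) = −2.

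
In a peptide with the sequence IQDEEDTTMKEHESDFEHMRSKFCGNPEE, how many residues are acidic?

10

The acidic residues are Asp (D) and Glu (E), whose side chains end in a carboxylate group.
Matching residues: D3, E4, E5, D6, E11, E13, D15, E17, E28, E29.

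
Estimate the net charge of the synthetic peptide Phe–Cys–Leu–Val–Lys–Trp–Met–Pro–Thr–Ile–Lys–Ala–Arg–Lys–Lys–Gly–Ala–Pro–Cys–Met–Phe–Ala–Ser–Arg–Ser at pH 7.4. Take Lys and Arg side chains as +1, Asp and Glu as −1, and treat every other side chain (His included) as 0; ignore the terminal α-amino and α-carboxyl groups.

Positive (K, R): Lys5, Lys11, Arg13, Lys14, Lys15, Arg24 → +6.
Negative (D, E): none → −0.
Net charge = (+6) + (−0) = +6.

+6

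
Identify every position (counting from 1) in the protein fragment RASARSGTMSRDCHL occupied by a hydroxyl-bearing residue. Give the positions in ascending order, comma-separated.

3, 6, 8, 10

S, T, and Y are the three residues with a side-chain hydroxyl.
Matching residues: S3, S6, T8, S10.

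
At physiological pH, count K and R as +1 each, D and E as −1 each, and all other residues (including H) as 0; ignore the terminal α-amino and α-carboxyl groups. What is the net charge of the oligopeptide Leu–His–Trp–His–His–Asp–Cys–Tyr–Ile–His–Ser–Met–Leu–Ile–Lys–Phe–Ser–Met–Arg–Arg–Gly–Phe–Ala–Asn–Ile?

+2

Positive (K, R): Lys15, Arg19, Arg20 → +3.
Negative (D, E): Asp6 → −1.
Net charge = (+3) + (−1) = +2.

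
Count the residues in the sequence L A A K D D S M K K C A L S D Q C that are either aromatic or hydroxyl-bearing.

Aromatic: F, W, Y. Hydroxyl-bearing: S, T, Y.
Aromatic residues here: none (0).
Hydroxyl-bearing residues here: S7, S14 (2).
(Y belongs to both groups, but none appear in this sequence.) Total = 0 + 2 = 2.

2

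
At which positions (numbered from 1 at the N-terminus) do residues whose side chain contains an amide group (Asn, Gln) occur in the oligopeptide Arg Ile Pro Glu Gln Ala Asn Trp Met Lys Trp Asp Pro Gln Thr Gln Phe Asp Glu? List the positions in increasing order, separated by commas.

Matching residues: Gln5, Asn7, Gln14, Gln16.

5, 7, 14, 16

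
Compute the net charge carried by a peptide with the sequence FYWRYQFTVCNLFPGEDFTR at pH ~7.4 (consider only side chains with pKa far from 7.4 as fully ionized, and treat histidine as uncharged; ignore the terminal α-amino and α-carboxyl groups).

Near pH 7.4, K and R contribute +1 each, D and E contribute −1 each, and every other side chain (His included, as stated) is uncharged.
Positive (K, R): R4, R20 → +2.
Negative (D, E): E16, D17 → −2.
Net charge = (+2) + (−2) = 0.

0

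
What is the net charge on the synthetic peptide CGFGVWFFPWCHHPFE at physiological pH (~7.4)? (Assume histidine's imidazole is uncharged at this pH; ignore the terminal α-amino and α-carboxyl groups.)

-1

Near pH 7.4, K and R contribute +1 each, D and E contribute −1 each, and every other side chain (His included, as stated) is uncharged.
Positive (K, R): none → +0.
Negative (D, E): E16 → −1.
Net charge = (+0) + (−1) = −1.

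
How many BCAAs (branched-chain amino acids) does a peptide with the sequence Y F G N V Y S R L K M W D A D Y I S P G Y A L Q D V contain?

V, L, and I make up the branched-chain aliphatic group.
Matching residues: V5, L9, I17, L23, V26.

5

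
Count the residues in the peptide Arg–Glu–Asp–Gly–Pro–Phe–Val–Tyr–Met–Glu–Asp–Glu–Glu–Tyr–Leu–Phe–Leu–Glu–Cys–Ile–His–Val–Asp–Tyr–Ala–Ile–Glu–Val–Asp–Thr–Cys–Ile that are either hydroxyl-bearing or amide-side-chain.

Hydroxyl-bearing: S, T, Y. Amide-side-chain: N, Q.
Hydroxyl-bearing residues here: Tyr8, Tyr14, Tyr24, Thr30 (4).
Amide-side-chain residues here: none (0).
The two groups share no amino acid, so total = 4 + 0 = 4.

4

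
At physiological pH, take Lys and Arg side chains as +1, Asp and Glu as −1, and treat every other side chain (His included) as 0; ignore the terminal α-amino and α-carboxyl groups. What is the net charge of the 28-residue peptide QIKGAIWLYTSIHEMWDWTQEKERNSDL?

-2

Positive (K, R): K3, K22, R24 → +3.
Negative (D, E): E14, D17, E21, E23, D27 → −5.
Net charge = (+3) + (−5) = −2.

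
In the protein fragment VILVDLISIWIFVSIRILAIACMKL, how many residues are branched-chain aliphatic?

The BCAAs are Val, Leu, and Ile — aliphatic side chains with a branch point.
Matching residues: V1, I2, L3, V4, L6, I7, I9, I11, V13, I15, I17, L18, I20, L25.

14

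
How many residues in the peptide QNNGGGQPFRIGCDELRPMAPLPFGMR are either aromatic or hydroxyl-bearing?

2

Aromatic: F, W, Y. Hydroxyl-bearing: S, T, Y.
Aromatic residues here: F9, F24 (2).
Hydroxyl-bearing residues here: none (0).
(Y belongs to both groups, but none appear in this sequence.) Total = 2 + 0 = 2.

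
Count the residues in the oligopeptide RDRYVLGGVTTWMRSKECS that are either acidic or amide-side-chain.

Acidic: D, E. Amide-side-chain: N, Q.
Acidic residues here: D2, E17 (2).
Amide-side-chain residues here: none (0).
The two groups share no amino acid, so total = 2 + 0 = 2.

2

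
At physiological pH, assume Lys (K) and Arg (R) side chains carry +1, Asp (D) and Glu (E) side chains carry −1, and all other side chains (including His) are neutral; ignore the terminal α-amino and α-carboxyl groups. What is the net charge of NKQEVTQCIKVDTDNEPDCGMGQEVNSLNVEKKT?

-3

Positive (K, R): K2, K10, K32, K33 → +4.
Negative (D, E): E4, D12, D14, E16, D18, E24, E31 → −7.
Net charge = (+4) + (−7) = −3.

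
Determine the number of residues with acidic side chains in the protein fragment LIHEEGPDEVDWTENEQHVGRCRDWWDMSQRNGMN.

The acidic residues are Asp (D) and Glu (E), whose side chains end in a carboxylate group.
Matching residues: E4, E5, D8, E9, D11, E14, E16, D24, D27.

9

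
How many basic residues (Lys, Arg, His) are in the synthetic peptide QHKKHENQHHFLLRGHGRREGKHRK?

14

Matching residues: H2, K3, K4, H5, H9, H10, R14, H16, R18, R19, K22, H23, R24, K25.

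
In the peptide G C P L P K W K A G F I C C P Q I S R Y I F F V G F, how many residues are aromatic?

6

Phenylalanine (F), tryptophan (W), and tyrosine (Y) have aromatic ring side chains.
Matching residues: W7, F11, Y20, F22, F23, F26.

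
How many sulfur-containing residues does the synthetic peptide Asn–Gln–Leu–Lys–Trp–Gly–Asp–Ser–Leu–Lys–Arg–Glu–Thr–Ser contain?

The sulfur-bearing residues are cysteine (–SH) and methionine (–S–CH₃).
None of the 14 residues belong to this group.

0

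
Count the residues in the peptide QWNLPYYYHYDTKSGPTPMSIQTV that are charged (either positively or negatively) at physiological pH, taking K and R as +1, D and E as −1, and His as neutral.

Charged side chains at pH ~7.4: K, R (positive); D, E (negative).
Matching residues: D11, K13.

2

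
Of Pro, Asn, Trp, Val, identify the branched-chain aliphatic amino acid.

Val

Valine (V), leucine (L), and isoleucine (I) are the branched-chain amino acids.
Of the listed options, only Val belongs to this group.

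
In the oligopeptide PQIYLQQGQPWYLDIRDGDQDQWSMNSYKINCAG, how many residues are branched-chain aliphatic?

V, L, and I make up the branched-chain aliphatic group.
Matching residues: I3, L5, L13, I15, I30.

5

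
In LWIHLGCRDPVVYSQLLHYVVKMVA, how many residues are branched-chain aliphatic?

10

The BCAAs are Val, Leu, and Ile — aliphatic side chains with a branch point.
Matching residues: L1, I3, L5, V11, V12, L16, L17, V20, V21, V24.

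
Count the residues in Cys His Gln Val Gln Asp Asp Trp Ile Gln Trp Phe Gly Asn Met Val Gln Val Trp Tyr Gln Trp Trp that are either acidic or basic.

3

Acidic: D, E. Basic: H, K, R.
Acidic residues here: Asp6, Asp7 (2).
Basic residues here: His2 (1).
The two groups share no amino acid, so total = 2 + 1 = 3.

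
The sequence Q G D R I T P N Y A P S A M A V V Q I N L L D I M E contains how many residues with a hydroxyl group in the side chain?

3

Serine (S), threonine (T), and tyrosine (Y) each carry a hydroxyl group on the side chain.
Matching residues: T6, Y9, S12.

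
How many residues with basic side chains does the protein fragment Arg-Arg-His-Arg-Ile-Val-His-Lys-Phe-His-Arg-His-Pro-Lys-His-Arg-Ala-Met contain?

12

K, R, and H are the three residues with basic side chains (ε-amine, guanidinium, and imidazole respectively).
Matching residues: Arg1, Arg2, His3, Arg4, His7, Lys8, His10, Arg11, His12, Lys14, His15, Arg16.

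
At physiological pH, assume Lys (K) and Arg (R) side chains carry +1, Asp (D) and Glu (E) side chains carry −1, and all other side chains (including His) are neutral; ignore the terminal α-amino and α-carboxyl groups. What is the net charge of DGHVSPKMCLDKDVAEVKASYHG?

-1

Positive (K, R): K7, K12, K18 → +3.
Negative (D, E): D1, D11, D13, E16 → −4.
Net charge = (+3) + (−4) = −1.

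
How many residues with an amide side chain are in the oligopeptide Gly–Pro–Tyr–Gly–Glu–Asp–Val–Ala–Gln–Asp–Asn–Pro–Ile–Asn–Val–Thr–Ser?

3

Asparagine (N) and glutamine (Q) have uncharged amide side chains.
Matching residues: Gln9, Asn11, Asn14.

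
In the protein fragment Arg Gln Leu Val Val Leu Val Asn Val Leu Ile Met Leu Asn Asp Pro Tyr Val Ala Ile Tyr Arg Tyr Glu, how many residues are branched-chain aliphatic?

11

The BCAAs are Val, Leu, and Ile — aliphatic side chains with a branch point.
Matching residues: Leu3, Val4, Val5, Leu6, Val7, Val9, Leu10, Ile11, Leu13, Val18, Ile20.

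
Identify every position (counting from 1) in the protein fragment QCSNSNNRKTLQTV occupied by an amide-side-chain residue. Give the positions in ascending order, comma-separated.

1, 4, 6, 7, 12

Asparagine (N) and glutamine (Q) have uncharged amide side chains.
Matching residues: Q1, N4, N6, N7, Q12.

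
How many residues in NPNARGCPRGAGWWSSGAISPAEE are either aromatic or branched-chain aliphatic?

Aromatic: F, W, Y. Branched-chain aliphatic: I, L, V.
Aromatic residues here: W13, W14 (2).
Branched-chain aliphatic residues here: I19 (1).
The two groups share no amino acid, so total = 2 + 1 = 3.

3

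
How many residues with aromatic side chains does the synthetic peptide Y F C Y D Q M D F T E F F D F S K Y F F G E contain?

10

Phenylalanine (F), tryptophan (W), and tyrosine (Y) have aromatic ring side chains.
Matching residues: Y1, F2, Y4, F9, F12, F13, F15, Y18, F19, F20.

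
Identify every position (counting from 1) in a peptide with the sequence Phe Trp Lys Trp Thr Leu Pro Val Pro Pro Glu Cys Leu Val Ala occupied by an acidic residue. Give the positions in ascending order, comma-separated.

11

Only D (aspartate) and E (glutamate) carry a side-chain carboxylic acid.
Matching residues: Glu11.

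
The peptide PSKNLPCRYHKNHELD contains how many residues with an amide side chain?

2

Only N (asparagine) and Q (glutamine) carry a side-chain carboxamide.
Matching residues: N4, N12.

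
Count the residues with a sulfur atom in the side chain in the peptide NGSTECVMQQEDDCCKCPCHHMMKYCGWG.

The sulfur-bearing residues are cysteine (–SH) and methionine (–S–CH₃).
Matching residues: C6, M8, C14, C15, C17, C19, M22, M23, C26.

9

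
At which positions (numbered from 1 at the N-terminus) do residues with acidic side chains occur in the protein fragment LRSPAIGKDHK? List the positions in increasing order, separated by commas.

The acidic residues are Asp (D) and Glu (E), whose side chains end in a carboxylate group.
Matching residues: D9.

9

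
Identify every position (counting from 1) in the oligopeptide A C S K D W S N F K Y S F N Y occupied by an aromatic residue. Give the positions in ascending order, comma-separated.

6, 9, 11, 13, 15

F, W, and Y each carry an aromatic ring on the side chain.
Matching residues: W6, F9, Y11, F13, Y15.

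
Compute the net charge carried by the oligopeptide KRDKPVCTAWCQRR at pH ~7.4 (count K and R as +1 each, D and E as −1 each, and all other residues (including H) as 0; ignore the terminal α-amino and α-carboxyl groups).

Positive (K, R): K1, R2, K4, R13, R14 → +5.
Negative (D, E): D3 → −1.
Net charge = (+5) + (−1) = +4.

+4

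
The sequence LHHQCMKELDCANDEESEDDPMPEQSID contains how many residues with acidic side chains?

Only D (aspartate) and E (glutamate) carry a side-chain carboxylic acid.
Matching residues: E8, D10, D14, E15, E16, E18, D19, D20, E24, D28.

10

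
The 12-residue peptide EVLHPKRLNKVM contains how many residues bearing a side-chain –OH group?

Serine (S), threonine (T), and tyrosine (Y) each carry a hydroxyl group on the side chain.
None of the 12 residues belong to this group.

0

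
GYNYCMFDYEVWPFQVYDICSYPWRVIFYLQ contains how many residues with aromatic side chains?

Phenylalanine (F), tryptophan (W), and tyrosine (Y) have aromatic ring side chains.
Matching residues: Y2, Y4, F7, Y9, W12, F14, Y17, Y22, W24, F28, Y29.

11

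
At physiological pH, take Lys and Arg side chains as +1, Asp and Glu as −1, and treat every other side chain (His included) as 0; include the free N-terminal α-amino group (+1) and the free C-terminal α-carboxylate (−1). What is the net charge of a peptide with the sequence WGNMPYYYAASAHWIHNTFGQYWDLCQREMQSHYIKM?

Positive (K, R): R28, K36 → +2.
Negative (D, E): D24, E29 → −2.
The N-terminus (+1) and C-terminus (−1) cancel.
Net charge = (+2) + (−2) = 0.

0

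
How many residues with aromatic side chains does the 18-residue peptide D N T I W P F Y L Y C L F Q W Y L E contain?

Phenylalanine (F), tryptophan (W), and tyrosine (Y) have aromatic ring side chains.
Matching residues: W5, F7, Y8, Y10, F13, W15, Y16.

7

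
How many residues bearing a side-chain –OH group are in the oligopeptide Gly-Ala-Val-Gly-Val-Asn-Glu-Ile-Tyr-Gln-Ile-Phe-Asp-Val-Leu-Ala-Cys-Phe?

The –OH-bearing residues are Ser, Thr (aliphatic alcohols), and Tyr (phenol).
Matching residues: Tyr9.

1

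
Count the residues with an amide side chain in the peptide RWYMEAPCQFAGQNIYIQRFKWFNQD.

6

Asparagine (N) and glutamine (Q) have uncharged amide side chains.
Matching residues: Q9, Q13, N14, Q18, N24, Q25.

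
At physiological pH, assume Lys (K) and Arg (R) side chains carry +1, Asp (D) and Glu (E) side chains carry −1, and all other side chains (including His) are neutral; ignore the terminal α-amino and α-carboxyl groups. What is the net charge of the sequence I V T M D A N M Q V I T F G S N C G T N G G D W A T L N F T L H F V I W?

Positive (K, R): none → +0.
Negative (D, E): D5, D23 → −2.
Net charge = (+0) + (−2) = −2.

-2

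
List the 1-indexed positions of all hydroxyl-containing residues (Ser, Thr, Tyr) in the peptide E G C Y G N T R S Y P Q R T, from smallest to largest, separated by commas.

4, 7, 9, 10, 14

Matching residues: Y4, T7, S9, Y10, T14.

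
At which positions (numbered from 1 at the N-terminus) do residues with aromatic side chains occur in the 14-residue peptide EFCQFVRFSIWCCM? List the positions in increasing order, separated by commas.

2, 5, 8, 11

Phenylalanine (F), tryptophan (W), and tyrosine (Y) have aromatic ring side chains.
Matching residues: F2, F5, F8, W11.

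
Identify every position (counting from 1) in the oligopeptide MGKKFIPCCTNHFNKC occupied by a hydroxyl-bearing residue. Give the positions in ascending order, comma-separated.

S, T, and Y are the three residues with a side-chain hydroxyl.
Matching residues: T10.

10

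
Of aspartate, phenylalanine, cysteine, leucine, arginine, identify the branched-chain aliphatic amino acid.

The BCAAs are Val, Leu, and Ile — aliphatic side chains with a branch point.
Of the listed options, only leucine belongs to this group.

leucine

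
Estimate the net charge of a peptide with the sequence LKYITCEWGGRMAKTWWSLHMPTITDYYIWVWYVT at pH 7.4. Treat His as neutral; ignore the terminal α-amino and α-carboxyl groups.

The side chains ionized at physiological pH are Lys/Arg (+1) and Asp/Glu (−1); with His treated as neutral, nothing else contributes.
Positive (K, R): K2, R11, K14 → +3.
Negative (D, E): E7, D26 → −2.
Net charge = (+3) + (−2) = +1.

+1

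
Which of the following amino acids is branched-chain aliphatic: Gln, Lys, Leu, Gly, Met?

Leu

V, L, and I make up the branched-chain aliphatic group.
Of the listed options, only Leu belongs to this group.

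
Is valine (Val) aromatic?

No

The aromatic amino acids are Phe (F, benzyl), Trp (W, indole), and Tyr (Y, phenol).
Valine is not in this group.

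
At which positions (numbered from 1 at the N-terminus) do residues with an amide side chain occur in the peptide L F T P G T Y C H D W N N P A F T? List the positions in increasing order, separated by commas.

12, 13

Asparagine (N) and glutamine (Q) have uncharged amide side chains.
Matching residues: N12, N13.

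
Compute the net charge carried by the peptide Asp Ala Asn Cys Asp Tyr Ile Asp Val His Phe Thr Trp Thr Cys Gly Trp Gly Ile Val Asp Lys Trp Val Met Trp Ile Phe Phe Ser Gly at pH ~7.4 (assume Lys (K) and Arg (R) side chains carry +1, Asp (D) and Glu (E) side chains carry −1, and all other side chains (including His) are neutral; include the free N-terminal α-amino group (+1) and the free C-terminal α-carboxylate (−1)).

-3

Positive (K, R): Lys22 → +1.
Negative (D, E): Asp1, Asp5, Asp8, Asp21 → −4.
The N-terminus (+1) and C-terminus (−1) cancel.
Net charge = (+1) + (−4) = −3.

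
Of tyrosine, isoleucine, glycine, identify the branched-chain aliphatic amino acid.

isoleucine

V, L, and I make up the branched-chain aliphatic group.
Of the listed options, only isoleucine belongs to this group.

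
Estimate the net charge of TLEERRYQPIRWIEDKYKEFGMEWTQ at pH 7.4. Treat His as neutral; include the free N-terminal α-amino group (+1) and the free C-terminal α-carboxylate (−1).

The side chains ionized at physiological pH are Lys/Arg (+1) and Asp/Glu (−1); with His treated as neutral, nothing else contributes.
Positive (K, R): R5, R6, R11, K16, K18 → +5.
Negative (D, E): E3, E4, E14, D15, E19, E23 → −6.
The N-terminus (+1) and C-terminus (−1) cancel.
Net charge = (+5) + (−6) = −1.

-1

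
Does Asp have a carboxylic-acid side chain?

The acidic residues are Asp (D) and Glu (E), whose side chains end in a carboxylate group.
Aspartate is in this group.

Yes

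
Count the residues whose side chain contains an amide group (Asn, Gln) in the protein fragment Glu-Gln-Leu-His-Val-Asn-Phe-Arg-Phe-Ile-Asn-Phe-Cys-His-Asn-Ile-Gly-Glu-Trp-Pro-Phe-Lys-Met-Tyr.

4

Matching residues: Gln2, Asn6, Asn11, Asn15.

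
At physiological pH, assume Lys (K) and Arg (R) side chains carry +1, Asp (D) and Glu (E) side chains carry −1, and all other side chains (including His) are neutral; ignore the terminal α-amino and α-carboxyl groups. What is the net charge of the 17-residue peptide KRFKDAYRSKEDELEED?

Positive (K, R): K1, R2, K4, R8, K10 → +5.
Negative (D, E): D5, E11, D12, E13, E15, E16, D17 → −7.
Net charge = (+5) + (−7) = −2.

-2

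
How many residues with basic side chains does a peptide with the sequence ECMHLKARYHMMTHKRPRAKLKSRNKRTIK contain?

The basic amino acids are Lys (K), Arg (R), and His (H).
Matching residues: H4, K6, R8, H10, H14, K15, R16, R18, K20, K22, R24, K26, R27, K30.

14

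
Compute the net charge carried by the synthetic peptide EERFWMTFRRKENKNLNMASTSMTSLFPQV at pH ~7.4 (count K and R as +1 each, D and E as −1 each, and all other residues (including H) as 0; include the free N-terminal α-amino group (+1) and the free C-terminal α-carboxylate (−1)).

Positive (K, R): R3, R9, R10, K11, K14 → +5.
Negative (D, E): E1, E2, E12 → −3.
The N-terminus (+1) and C-terminus (−1) cancel.
Net charge = (+5) + (−3) = +2.

+2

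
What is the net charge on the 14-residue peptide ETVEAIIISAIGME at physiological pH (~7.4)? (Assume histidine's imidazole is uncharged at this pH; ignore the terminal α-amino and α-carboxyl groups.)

The side chains ionized at physiological pH are Lys/Arg (+1) and Asp/Glu (−1); with His treated as neutral, nothing else contributes.
Positive (K, R): none → +0.
Negative (D, E): E1, E4, E14 → −3.
Net charge = (+0) + (−3) = −3.

-3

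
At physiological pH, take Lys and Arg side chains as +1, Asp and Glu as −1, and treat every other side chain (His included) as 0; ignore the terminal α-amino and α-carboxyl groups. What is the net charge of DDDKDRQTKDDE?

Positive (K, R): K4, R6, K9 → +3.
Negative (D, E): D1, D2, D3, D5, D10, D11, E12 → −7.
Net charge = (+3) + (−7) = −4.

-4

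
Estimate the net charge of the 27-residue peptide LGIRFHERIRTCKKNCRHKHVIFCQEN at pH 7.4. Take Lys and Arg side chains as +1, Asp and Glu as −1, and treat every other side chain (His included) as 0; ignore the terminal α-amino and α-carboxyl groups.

Positive (K, R): R4, R8, R10, K13, K14, R17, K19 → +7.
Negative (D, E): E7, E26 → −2.
Net charge = (+7) + (−2) = +5.

+5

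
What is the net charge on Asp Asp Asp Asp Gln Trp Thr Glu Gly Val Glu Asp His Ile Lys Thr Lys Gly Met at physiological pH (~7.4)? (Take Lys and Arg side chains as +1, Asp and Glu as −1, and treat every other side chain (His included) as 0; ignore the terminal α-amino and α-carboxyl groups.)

Positive (K, R): Lys15, Lys17 → +2.
Negative (D, E): Asp1, Asp2, Asp3, Asp4, Glu8, Glu11, Asp12 → −7.
Net charge = (+2) + (−7) = −5.

-5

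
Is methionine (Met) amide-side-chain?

The amide-side-chain residues are Asn (N) and Gln (Q).
Methionine is not in this group.

No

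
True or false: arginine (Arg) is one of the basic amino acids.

Lysine (K), arginine (R), and histidine (H) have basic, nitrogen-containing side chains.
Arginine is in this group.

True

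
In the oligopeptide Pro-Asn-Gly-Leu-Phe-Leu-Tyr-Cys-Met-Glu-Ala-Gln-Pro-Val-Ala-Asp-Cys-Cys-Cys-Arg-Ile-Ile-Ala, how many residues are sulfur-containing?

5

The sulfur-bearing residues are cysteine (–SH) and methionine (–S–CH₃).
Matching residues: Cys8, Met9, Cys17, Cys18, Cys19.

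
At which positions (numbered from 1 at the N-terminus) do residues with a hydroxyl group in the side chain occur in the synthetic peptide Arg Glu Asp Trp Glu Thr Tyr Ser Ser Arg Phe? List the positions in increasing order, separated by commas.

6, 7, 8, 9

Serine (S), threonine (T), and tyrosine (Y) each carry a hydroxyl group on the side chain.
Matching residues: Thr6, Tyr7, Ser8, Ser9.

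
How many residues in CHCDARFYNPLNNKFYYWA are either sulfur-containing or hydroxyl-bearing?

5

Sulfur-containing: C, M. Hydroxyl-bearing: S, T, Y.
Sulfur-containing residues here: C1, C3 (2).
Hydroxyl-bearing residues here: Y8, Y16, Y17 (3).
The two groups share no amino acid, so total = 2 + 3 = 5.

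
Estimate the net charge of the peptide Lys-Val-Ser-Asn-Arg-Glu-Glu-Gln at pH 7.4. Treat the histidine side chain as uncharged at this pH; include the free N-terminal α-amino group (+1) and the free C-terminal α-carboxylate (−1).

Near pH 7.4, K and R contribute +1 each, D and E contribute −1 each, and every other side chain (His included, as stated) is uncharged.
Positive (K, R): Lys1, Arg5 → +2.
Negative (D, E): Glu6, Glu7 → −2.
The N-terminus (+1) and C-terminus (−1) cancel.
Net charge = (+2) + (−2) = 0.

0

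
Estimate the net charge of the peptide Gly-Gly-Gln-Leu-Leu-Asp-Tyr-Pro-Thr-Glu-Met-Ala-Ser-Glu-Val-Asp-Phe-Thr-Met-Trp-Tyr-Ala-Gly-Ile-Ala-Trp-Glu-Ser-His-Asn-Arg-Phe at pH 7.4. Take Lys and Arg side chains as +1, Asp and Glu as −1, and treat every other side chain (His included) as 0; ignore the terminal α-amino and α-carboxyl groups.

-4

Positive (K, R): Arg31 → +1.
Negative (D, E): Asp6, Glu10, Glu14, Asp16, Glu27 → −5.
Net charge = (+1) + (−5) = −4.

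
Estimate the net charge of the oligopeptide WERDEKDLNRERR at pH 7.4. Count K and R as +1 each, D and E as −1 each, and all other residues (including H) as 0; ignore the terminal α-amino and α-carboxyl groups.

0

Positive (K, R): R3, K6, R10, R12, R13 → +5.
Negative (D, E): E2, D4, E5, D7, E11 → −5.
Net charge = (+5) + (−5) = 0.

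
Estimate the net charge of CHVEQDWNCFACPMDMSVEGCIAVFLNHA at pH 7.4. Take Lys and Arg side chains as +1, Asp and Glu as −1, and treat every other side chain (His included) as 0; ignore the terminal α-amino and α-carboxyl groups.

Positive (K, R): none → +0.
Negative (D, E): E4, D6, D15, E19 → −4.
Net charge = (+0) + (−4) = −4.

-4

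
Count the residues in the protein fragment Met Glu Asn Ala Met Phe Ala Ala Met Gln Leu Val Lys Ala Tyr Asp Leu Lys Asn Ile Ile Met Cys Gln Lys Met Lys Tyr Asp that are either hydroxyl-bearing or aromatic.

3

Hydroxyl-bearing: S, T, Y. Aromatic: F, W, Y.
Hydroxyl-bearing residues here: Tyr15, Tyr28 (2).
Aromatic residues here: Phe6, Tyr15, Tyr28 (3).
Y is in both groups, so the 2 Y residues must not be double-counted.
Total = 2 + 3 − 2 = 3.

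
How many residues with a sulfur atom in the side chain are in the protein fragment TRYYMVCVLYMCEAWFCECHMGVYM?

8

Only Cys (C) and Met (M) have a sulfur atom in the side chain.
Matching residues: M5, C7, M11, C12, C17, C19, M21, M25.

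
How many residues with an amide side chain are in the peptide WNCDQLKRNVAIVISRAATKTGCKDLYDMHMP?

3

Only N (asparagine) and Q (glutamine) carry a side-chain carboxamide.
Matching residues: N2, Q5, N9.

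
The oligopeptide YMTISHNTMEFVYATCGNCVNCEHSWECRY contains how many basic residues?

3

The basic amino acids are Lys (K), Arg (R), and His (H).
Matching residues: H6, H24, R29.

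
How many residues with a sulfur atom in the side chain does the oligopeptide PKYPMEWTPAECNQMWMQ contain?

The sulfur-bearing residues are cysteine (–SH) and methionine (–S–CH₃).
Matching residues: M5, C12, M15, M17.

4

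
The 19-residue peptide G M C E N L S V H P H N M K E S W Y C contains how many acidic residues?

2

Only D (aspartate) and E (glutamate) carry a side-chain carboxylic acid.
Matching residues: E4, E15.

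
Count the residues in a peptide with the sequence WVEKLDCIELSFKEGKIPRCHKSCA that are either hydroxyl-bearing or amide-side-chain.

2

Hydroxyl-bearing: S, T, Y. Amide-side-chain: N, Q.
Hydroxyl-bearing residues here: S11, S23 (2).
Amide-side-chain residues here: none (0).
The two groups share no amino acid, so total = 2 + 0 = 2.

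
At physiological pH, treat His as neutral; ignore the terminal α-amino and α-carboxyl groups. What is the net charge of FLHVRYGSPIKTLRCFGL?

+3

The side chains ionized at physiological pH are Lys/Arg (+1) and Asp/Glu (−1); with His treated as neutral, nothing else contributes.
Positive (K, R): R5, K11, R14 → +3.
Negative (D, E): none → −0.
Net charge = (+3) + (−0) = +3.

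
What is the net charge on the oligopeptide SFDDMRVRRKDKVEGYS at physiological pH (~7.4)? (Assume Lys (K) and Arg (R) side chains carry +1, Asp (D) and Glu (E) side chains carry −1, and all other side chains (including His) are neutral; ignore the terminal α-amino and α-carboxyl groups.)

+1

Positive (K, R): R6, R8, R9, K10, K12 → +5.
Negative (D, E): D3, D4, D11, E14 → −4.
Net charge = (+5) + (−4) = +1.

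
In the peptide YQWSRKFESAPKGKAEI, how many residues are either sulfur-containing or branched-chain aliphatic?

1

Sulfur-containing: C, M. Branched-chain aliphatic: I, L, V.
Sulfur-containing residues here: none (0).
Branched-chain aliphatic residues here: I17 (1).
The two groups share no amino acid, so total = 0 + 1 = 1.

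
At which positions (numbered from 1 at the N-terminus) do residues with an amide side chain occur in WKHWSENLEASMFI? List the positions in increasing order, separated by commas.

7

Asparagine (N) and glutamine (Q) have uncharged amide side chains.
Matching residues: N7.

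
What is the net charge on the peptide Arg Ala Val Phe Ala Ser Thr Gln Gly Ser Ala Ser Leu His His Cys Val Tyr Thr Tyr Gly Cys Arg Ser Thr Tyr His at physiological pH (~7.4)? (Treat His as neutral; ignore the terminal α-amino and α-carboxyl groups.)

+2

The side chains ionized at physiological pH are Lys/Arg (+1) and Asp/Glu (−1); with His treated as neutral, nothing else contributes.
Positive (K, R): Arg1, Arg23 → +2.
Negative (D, E): none → −0.
Net charge = (+2) + (−0) = +2.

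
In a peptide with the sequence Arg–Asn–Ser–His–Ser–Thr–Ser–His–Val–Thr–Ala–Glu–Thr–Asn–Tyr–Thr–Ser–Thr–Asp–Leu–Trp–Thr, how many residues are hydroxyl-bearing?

11

S, T, and Y are the three residues with a side-chain hydroxyl.
Matching residues: Ser3, Ser5, Thr6, Ser7, Thr10, Thr13, Tyr15, Thr16, Ser17, Thr18, Thr22.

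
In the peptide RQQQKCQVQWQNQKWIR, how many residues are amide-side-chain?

Asparagine (N) and glutamine (Q) have uncharged amide side chains.
Matching residues: Q2, Q3, Q4, Q7, Q9, Q11, N12, Q13.

8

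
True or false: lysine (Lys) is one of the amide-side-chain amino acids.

False

Only N (asparagine) and Q (glutamine) carry a side-chain carboxamide.
Lysine is not in this group.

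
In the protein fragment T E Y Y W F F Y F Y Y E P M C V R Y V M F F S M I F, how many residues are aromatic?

13

The aromatic amino acids are Phe (F, benzyl), Trp (W, indole), and Tyr (Y, phenol).
Matching residues: Y3, Y4, W5, F6, F7, Y8, F9, Y10, Y11, Y18, F21, F22, F26.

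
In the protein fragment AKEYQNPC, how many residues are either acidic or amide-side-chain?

3

Acidic: D, E. Amide-side-chain: N, Q.
Acidic residues here: E3 (1).
Amide-side-chain residues here: Q5, N6 (2).
The two groups share no amino acid, so total = 1 + 2 = 3.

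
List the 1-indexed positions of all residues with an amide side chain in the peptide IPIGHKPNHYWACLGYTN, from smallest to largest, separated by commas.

Only N (asparagine) and Q (glutamine) carry a side-chain carboxamide.
Matching residues: N8, N18.

8, 18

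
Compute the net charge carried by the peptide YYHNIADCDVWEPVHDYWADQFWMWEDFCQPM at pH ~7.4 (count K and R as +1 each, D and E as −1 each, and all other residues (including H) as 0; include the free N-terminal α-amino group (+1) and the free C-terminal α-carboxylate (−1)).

-7

Positive (K, R): none → +0.
Negative (D, E): D7, D9, E12, D16, D20, E26, D27 → −7.
The N-terminus (+1) and C-terminus (−1) cancel.
Net charge = (+0) + (−7) = −7.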